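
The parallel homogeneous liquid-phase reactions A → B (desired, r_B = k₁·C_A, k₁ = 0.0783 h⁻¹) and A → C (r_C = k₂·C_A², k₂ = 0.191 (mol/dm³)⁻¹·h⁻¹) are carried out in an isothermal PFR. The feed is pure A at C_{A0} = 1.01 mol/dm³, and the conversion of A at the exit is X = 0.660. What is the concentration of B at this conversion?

0.260 mol/dm³

C_A = C_{A0}(1−X) = 0.3434 mol/dm³.
Along a PFR/batch, dC_B/dC_A = −r_B/(r_B+r_C) = −k₁/(k₁+k₂·C_A).
Integrating from C_{A0} to C_A: C_B = (0.0783/0.191)·ln[(0.0783+0.191·1.01)/(0.0783+0.191·0.343)] = 0.4099·ln(0.2712/0.1439) = 0.2598 mol/dm³.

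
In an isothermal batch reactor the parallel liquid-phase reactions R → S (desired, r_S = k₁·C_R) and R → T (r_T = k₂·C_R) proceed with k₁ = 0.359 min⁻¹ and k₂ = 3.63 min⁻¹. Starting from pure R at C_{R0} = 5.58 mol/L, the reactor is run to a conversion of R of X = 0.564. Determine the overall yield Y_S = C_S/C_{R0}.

0.0508

C_R = C_{R0}(1−X) = 2.433 mol/L.
Both paths are first order in R, so the instantaneous fraction to S is constant: dC_S/d(−C_R) = k₁/(k₁+k₂) = 0.09000.
C_S = 0.09000·(C_{R0}−C_R) = 0.09000×3.147 = 0.283 mol/L.
Y_S = C_S/C_{R0} = 0.2832/5.58 = 0.0508.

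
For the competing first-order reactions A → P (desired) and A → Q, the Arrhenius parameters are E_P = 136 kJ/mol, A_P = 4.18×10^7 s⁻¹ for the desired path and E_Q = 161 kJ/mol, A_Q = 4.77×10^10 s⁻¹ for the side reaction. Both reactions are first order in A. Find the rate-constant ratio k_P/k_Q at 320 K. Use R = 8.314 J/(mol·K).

10.6

Since both paths have the same order in A, the concentration cancels and S_{P/Q} = k_P/k_Q = (A_P/A_Q)·exp[(E_Q−E_P)/(RT)].
(E_Q−E_P)/(RT) = (161−136)×10³/(8.314×320) = 25000/2660 = 9.397.
k_P/k_Q = (4.18×10^7/4.77×10^10)·exp(9.397) = 8.763×10^-4 × 12050 = 10.6.
Since E_P < E_Q, lowering the temperature improves selectivity toward P.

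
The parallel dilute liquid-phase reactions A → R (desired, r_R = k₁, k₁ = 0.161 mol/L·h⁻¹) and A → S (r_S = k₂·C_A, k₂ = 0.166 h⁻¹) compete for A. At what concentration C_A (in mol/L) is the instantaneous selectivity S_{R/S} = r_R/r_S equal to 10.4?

0.0933 mol/L

S_{R/S} = (k₁/k₂)·C_A⁻¹ ⇒ C_A = (S·k₂/k₁)^(-1).
= (10.4×0.166/0.161)^(-1) = (10.72)^(-1) = 0.0933 mol/L.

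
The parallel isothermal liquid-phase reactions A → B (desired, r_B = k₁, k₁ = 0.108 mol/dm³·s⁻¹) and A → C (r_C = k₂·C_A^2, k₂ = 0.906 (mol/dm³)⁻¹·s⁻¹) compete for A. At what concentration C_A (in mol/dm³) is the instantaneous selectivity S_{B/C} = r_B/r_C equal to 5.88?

0.142 mol/dm³

S_{B/C} = (k₁/k₂)·C_A^-2 ⇒ C_A = (S·k₂/k₁)^(-0.5).
= (5.88×0.906/0.108)^(-0.5) = (49.33)^(-0.5) = 0.142 mol/dm³.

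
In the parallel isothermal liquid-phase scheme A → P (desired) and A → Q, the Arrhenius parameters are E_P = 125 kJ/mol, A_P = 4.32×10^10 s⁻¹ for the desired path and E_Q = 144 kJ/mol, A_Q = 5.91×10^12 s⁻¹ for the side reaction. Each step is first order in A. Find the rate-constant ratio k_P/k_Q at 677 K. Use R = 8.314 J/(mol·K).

0.214

Since both paths have the same order in A, the concentration cancels and S_{P/Q} = k_P/k_Q = (A_P/A_Q)·exp[(E_Q−E_P)/(RT)].
(E_Q−E_P)/(RT) = (144−125)×10³/(8.314×677) = 19000/5629 = 3.376.
k_P/k_Q = (4.32×10^10/5.91×10^12)·exp(3.376) = 0.007310 × 29.24 = 0.214.
Since E_P < E_Q, lowering the temperature improves selectivity toward P.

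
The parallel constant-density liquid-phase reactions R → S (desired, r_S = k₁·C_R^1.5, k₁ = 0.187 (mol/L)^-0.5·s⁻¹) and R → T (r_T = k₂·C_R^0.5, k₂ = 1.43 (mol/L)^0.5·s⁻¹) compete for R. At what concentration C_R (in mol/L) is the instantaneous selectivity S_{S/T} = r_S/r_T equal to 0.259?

S_{S/T} = (k₁/k₂)·C_R ⇒ C_R = S·k₂/k₁.
= 0.259×1.43/0.187 = 1.98 mol/L.

1.98 mol/L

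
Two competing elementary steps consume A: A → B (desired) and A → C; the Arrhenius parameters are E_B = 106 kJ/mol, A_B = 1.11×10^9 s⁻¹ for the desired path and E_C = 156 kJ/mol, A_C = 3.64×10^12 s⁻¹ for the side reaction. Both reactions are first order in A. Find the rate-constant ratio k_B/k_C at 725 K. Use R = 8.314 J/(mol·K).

1.22

k_B/k_C = (A_B/A_C)·exp[−(E_B−E_C)/(RT)] = (A_B/A_C)·exp[(E_C−E_B)/(RT)].
(E_C−E_B)/(RT) = (156−106)×10³/(8.314×725) = 50000/6028 = 8.295.
k_B/k_C = (1.11×10^9/3.64×10^12)·exp(8.295) = 3.049×10^-4 × 4004 = 1.22.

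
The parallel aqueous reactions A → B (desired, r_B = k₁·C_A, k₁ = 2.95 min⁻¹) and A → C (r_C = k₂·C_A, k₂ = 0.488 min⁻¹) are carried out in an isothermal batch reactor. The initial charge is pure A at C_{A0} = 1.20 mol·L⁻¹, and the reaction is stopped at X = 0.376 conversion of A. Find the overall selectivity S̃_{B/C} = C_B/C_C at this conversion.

6.05

C_A = C_{A0}(1−X) = 0.7488 mol·L⁻¹.
Both paths are first order in A, so the instantaneous fraction to B is constant: dC_B/d(−C_A) = k₁/(k₁+k₂) = 0.8581.
C_B = 0.8581·(C_{A0}−C_A) = 0.8581×0.4512 = 0.387 mol·L⁻¹.
C_C = (C_{A0}−C_A)−C_B = 0.06404 mol·L⁻¹; S̃_{B/C} = 0.3872/0.06404 = 6.05.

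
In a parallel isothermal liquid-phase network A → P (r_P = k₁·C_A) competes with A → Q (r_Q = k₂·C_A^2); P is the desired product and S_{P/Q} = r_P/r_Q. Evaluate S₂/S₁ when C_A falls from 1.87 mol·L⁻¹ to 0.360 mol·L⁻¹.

S_{P/Q} = (k₁/k₂)·C_A⁻¹, so S₂/S₁ = (C_{A,2}/C_{A,1})⁻¹.
= 1.87/0.360 = 5.19.

5.19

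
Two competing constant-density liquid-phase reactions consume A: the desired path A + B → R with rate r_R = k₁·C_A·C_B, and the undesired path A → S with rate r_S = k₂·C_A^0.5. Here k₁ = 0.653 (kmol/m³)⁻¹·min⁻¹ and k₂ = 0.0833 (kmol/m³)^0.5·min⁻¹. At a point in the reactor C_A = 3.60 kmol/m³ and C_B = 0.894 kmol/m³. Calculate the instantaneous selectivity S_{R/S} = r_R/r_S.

S_{R/S} = r_R/r_S = (k₁·C_A·C_B)/(k₂·C_A^0.5) = (k₁/k₂)·C_A^0.5·C_B.
= (0.653×3.600×0.8940) / (0.0833×3.600^0.5) = 2.102/0.1581 = 13.3.

13.3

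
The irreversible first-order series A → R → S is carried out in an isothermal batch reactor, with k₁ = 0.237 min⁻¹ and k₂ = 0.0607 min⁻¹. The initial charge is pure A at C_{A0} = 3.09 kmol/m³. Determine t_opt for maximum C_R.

7.73 min

The intermediate peaks when r₁ = r₂, i.e. k₁e^(−k₁t) = k₂e^(−k₂t), giving t_opt = ln(k₂/k₁)/(k₂−k₁).
= ln(0.0607/0.237)/(0.0607−0.237) = ln(0.2561)/-0.1763 = -1.362/-0.1763 = 7.73 min.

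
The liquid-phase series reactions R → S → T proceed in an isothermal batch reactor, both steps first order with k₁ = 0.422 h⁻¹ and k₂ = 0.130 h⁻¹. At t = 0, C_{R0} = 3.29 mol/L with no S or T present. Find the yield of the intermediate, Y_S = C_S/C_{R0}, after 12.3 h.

The intermediate concentration in a first-order A→B→C sequence is C_S = k₁C_{R0}(e^(−k₁t) − e^(−k₂t))/(k₂−k₁).
e^(−k₁t) = e^(−0.422×12.3) = e^(−5.191) = 0.005569; e^(−k₂t) = e^(−1.599) = 0.2021.
C_S = 0.422×3.29/(0.130−0.422) × (0.005569−0.2021) = (-4.755)×(-0.1965) = 0.9344 mol/L.
Y_S = C_S/C_{R0} = 0.9344/3.29 = 0.284.

0.284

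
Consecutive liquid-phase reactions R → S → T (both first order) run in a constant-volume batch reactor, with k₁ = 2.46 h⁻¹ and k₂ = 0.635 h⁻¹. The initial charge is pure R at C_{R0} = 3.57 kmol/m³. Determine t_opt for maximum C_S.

The intermediate peaks when r₁ = r₂, i.e. k₁e^(−k₁t) = k₂e^(−k₂t), giving t_opt = ln(k₂/k₁)/(k₂−k₁).
= ln(0.635/2.46)/(0.635−2.46) = ln(0.2581)/-1.825 = -1.354/-1.825 = 0.742 h.

0.742 h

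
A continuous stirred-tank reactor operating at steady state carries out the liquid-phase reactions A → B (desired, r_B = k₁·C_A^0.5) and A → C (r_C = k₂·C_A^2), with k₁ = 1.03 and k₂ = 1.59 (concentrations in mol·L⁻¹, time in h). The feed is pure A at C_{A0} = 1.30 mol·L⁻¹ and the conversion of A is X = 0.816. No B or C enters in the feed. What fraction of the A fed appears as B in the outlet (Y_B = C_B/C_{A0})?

0.691

Exit C_A = C_{A0}(1−X) = 1.30×0.184 = 0.2392 mol·L⁻¹.
In a CSTR the entire volume is at exit conditions, so r_B = 1.03×0.2392^0.5 = 0.5038 and r_C = 1.59×0.2392^2 = 0.09097.
Fraction of consumed A going to B: r_B/(r_B+r_C) = 0.8470.
C_B = 0.8470·C_{A0}·X = 0.8470×1.30×0.816 = 0.899 mol·L⁻¹; Y_B = C_B/C_{A0} = 0.691.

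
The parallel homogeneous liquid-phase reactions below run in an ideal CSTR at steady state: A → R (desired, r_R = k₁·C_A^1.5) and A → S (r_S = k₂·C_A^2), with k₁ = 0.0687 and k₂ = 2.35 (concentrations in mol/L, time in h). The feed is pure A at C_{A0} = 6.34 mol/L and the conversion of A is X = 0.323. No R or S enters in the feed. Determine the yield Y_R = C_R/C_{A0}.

Exit C_A = C_{A0}(1−X) = 6.34×0.677 = 4.292 mol/L.
Rates in a CSTR are evaluated at the outlet concentration: r_R = 0.0687×4.292^1.5 = 0.6109, r_S = 2.35×4.292^2 = 43.29.
Fraction of consumed A going to R: r_R/(r_R+r_S) = 0.01391.
C_R = 0.01391·C_{A0}·X = 0.01391×6.34×0.323 = 0.0285 mol/L; Y_R = C_R/C_{A0} = 0.00449.

0.00449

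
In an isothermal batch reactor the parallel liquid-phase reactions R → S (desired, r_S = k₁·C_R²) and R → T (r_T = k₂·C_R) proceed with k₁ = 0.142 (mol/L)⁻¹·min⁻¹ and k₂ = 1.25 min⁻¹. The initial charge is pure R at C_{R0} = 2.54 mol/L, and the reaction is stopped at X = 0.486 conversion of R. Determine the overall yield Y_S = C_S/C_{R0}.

0.0867

C_R = C_{R0}(1−X) = 1.306 mol/L.
Along a PFR/batch, dC_T/dC_R = −r_T/(r_S+r_T) = −k₂/(k₂+k₁·C_R).
Integrating from C_{R0} to C_R: C_T = (1.25/0.142)·ln[(1.25+0.142·2.54)/(1.25+0.142·1.31)] = 8.803·ln(1.611/1.435) = 1.014 mol/L.
Then C_S = (C_{R0}−C_R) − C_T = 1.234 − 1.014 = 0.2202 mol/L.
Y_S = C_S/C_{R0} = 0.2202/2.54 = 0.0867.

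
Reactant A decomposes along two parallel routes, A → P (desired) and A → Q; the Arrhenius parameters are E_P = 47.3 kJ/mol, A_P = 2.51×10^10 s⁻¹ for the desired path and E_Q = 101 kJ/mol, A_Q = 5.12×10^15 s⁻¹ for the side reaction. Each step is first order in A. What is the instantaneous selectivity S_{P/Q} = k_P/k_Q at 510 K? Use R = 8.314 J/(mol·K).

Since both paths have the same order in A, the concentration cancels and S_{P/Q} = k_P/k_Q = (A_P/A_Q)·exp[(E_Q−E_P)/(RT)].
(E_Q−E_P)/(RT) = (101−47.3)×10³/(8.314×510) = 53700/4240 = 12.66.
k_P/k_Q = (2.51×10^10/5.12×10^15)·exp(12.66) = 4.902×10^-6 × 3.164×10^5 = 1.55.
Since E_P < E_Q, lowering the temperature improves selectivity toward P.

1.55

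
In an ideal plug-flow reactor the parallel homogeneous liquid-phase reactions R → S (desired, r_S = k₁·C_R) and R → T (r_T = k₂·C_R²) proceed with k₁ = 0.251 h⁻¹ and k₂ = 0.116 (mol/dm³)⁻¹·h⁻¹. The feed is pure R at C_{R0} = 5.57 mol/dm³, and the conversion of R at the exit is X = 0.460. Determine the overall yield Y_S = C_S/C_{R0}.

0.156

C_R = C_{R0}(1−X) = 3.008 mol/dm³.
Along a PFR/batch, dC_S/dC_R = −r_S/(r_S+r_T) = −k₁/(k₁+k₂·C_R).
Integrating from C_{R0} to C_R: C_S = (0.251/0.116)·ln[(0.251+0.116·5.57)/(0.251+0.116·3.01)] = 2.164·ln(0.8971/0.5999) = 0.8708 mol/dm³.
Y_S = C_S/C_{R0} = 0.8708/5.57 = 0.156.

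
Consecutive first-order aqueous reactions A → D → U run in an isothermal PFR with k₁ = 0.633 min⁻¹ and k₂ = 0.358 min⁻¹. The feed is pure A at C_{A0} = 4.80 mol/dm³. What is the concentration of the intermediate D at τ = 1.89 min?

For first-order series with pure A initially, C_D(τ) = k₁C_{A0}/(k₂−k₁)·(e^(−k₁τ) − e^(−k₂τ)).
e^(−k₁τ) = e^(−0.633×1.89) = e^(−1.196) = 0.3023; e^(−k₂τ) = e^(−0.6766) = 0.5083.
C_D = 0.633×4.80/(0.358−0.633) × (0.3023−0.5083) = (-11.05)×(-0.2060) = 2.277 mol/dm³.

2.28 mol/dm³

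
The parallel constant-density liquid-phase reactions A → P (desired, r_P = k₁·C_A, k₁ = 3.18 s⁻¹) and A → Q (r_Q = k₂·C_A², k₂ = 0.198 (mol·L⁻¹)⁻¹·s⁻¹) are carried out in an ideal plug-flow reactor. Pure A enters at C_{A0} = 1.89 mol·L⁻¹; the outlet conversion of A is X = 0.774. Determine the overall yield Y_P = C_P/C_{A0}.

C_A = C_{A0}(1−X) = 0.4271 mol·L⁻¹.
Along a PFR/batch, dC_P/dC_A = −r_P/(r_P+r_Q) = −k₁/(k₁+k₂·C_A).
Integrating from C_{A0} to C_A: C_P = (3.18/0.198)·ln[(3.18+0.198·1.89)/(3.18+0.198·0.427)] = 16.06·ln(3.554/3.265) = 1.365 mol·L⁻¹.
Y_P = C_P/C_{A0} = 1.365/1.89 = 0.722.

0.722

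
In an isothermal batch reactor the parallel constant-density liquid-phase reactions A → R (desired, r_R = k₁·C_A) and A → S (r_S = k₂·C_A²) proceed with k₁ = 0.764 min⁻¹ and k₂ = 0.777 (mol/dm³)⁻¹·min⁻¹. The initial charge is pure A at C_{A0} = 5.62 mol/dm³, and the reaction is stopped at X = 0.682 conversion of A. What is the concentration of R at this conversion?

C_A = C_{A0}(1−X) = 1.787 mol/dm³.
Along a PFR/batch, dC_R/dC_A = −r_R/(r_R+r_S) = −k₁/(k₁+k₂·C_A).
Integrating from C_{A0} to C_A: C_R = (0.764/0.777)·ln[(0.764+0.777·5.62)/(0.764+0.777·1.79)] = 0.9833·ln(5.131/2.153) = 0.8540 mol/dm³.

0.854 mol/dm³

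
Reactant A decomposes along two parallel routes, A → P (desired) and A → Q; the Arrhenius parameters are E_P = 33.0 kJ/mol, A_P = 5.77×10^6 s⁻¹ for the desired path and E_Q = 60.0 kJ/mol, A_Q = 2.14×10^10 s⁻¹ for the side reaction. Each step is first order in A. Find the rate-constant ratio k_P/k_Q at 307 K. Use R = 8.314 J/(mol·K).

k_P/k_Q = (A_P/A_Q)·exp[−(E_P−E_Q)/(RT)] = (A_P/A_Q)·exp[(E_Q−E_P)/(RT)].
(E_Q−E_P)/(RT) = (60.0−33.0)×10³/(8.314×307) = 27000/2552 = 10.58.
k_P/k_Q = (5.77×10^6/2.14×10^10)·exp(10.58) = 2.696×10^-4 × 39273 = 10.6.

10.6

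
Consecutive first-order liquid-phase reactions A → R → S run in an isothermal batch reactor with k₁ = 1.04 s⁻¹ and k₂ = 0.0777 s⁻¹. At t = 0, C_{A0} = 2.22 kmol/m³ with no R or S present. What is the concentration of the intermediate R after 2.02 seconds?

The intermediate concentration in a first-order A→B→C sequence is C_R = k₁C_{A0}(e^(−k₁t) − e^(−k₂t))/(k₂−k₁).
e^(−k₁t) = e^(−1.04×2.02) = e^(−2.101) = 0.1224; e^(−k₂t) = e^(−0.1570) = 0.8547.
C_R = 1.04×2.22/(0.0777−1.04) × (0.1224−0.8547) = (-2.399)×(-0.7324) = 1.757 kmol/m³.

1.76 kmol/m³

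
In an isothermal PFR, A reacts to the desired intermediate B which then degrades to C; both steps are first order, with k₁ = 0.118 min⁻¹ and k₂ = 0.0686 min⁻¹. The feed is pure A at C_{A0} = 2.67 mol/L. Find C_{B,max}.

Evaluating C_B at τ_opt = ln(k₂/k₁)/(k₂−k₁) gives C_{B,max}/C_{A0} = (k₁/k₂)^[k₂/(k₂−k₁)].
= (0.118/0.0686)^(0.0686/(0.0686−0.118)) = (1.720)^(-1.389) = 0.4709.
C_{B,max} = 0.4709×2.67 = 1.26 mol/L.

1.26 mol/L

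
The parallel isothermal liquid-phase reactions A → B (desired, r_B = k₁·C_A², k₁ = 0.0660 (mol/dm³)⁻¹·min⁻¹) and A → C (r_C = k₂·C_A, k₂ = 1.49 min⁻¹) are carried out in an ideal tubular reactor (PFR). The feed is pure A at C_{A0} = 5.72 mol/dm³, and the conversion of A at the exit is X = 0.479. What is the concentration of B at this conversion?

C_A = C_{A0}(1−X) = 2.980 mol/dm³.
Along a PFR/batch, dC_C/dC_A = −r_C/(r_B+r_C) = −k₂/(k₂+k₁·C_A).
Integrating from C_{A0} to C_A: C_C = (1.49/0.0660)·ln[(1.49+0.0660·5.72)/(1.49+0.0660·2.98)] = 22.58·ln(1.868/1.687) = 2.299 mol/dm³.
Then C_B = (C_{A0}−C_A) − C_C = 2.740 − 2.299 = 0.4407 mol/dm³.

0.441 mol/dm³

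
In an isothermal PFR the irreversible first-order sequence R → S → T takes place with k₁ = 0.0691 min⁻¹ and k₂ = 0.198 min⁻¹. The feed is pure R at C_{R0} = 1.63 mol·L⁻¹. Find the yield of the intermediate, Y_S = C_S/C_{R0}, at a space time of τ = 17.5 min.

0.143

For first-order series with pure R initially, C_S(τ) = k₁C_{R0}/(k₂−k₁)·(e^(−k₁τ) − e^(−k₂τ)).
e^(−k₁τ) = e^(−0.0691×17.5) = e^(−1.209) = 0.2984; e^(−k₂τ) = e^(−3.465) = 0.03127.
C_S = 0.0691×1.63/(0.198−0.0691) × (0.2984−0.03127) = 0.8738×0.2671 = 0.2334 mol·L⁻¹.
Y_S = C_S/C_{R0} = 0.2334/1.63 = 0.143.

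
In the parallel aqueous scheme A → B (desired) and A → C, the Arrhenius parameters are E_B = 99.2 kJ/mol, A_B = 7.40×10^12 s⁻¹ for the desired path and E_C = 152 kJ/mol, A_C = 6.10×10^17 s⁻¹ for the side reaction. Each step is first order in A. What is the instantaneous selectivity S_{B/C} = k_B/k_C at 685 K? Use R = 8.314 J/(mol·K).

With equal orders, S_{B/C} = k_B/k_C = (A_B/A_C)·exp[(E_C−E_B)/(RT)].
(E_C−E_B)/(RT) = (152−99.2)×10³/(8.314×685) = 52800/5695 = 9.271.
k_B/k_C = (7.40×10^12/6.10×10^17)·exp(9.271) = 1.213×10^-5 × 10627 = 0.129.
Since E_B < E_C, lowering the temperature improves selectivity toward B.

0.129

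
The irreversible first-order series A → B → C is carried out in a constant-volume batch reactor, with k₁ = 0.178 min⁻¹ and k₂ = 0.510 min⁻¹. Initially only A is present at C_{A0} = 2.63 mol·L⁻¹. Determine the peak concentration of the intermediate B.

Evaluating C_B at t_opt = ln(k₂/k₁)/(k₂−k₁) gives C_{B,max}/C_{A0} = (k₁/k₂)^[k₂/(k₂−k₁)].
= (0.178/0.510)^(0.510/(0.510−0.178)) = (0.3490)^(1.536) = 0.1985.
C_{B,max} = 0.1985×2.63 = 0.522 mol·L⁻¹.

0.522 mol·L⁻¹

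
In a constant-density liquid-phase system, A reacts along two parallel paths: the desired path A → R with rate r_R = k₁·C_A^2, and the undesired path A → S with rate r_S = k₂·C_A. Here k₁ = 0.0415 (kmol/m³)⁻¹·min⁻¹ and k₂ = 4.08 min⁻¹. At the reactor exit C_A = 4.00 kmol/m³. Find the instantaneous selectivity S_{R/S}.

0.0407

S_{R/S} = r_R/r_S = (k₁·C_A^2)/(k₂·C_A) = (k₁/k₂)·C_A.
= (0.0415×4.000^2) / (4.08×4.000) = 0.6640/16.32 = 0.0407.
Since the desired path is higher order in A, keeping C_A high (PFR or concentrated feed) favours R.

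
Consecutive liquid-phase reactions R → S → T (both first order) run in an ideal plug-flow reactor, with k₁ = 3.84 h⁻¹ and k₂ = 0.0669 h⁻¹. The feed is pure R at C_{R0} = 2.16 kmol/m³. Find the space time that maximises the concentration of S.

1.07 h

Setting dC_S/dτ = 0 gives τ_opt = ln(k₂/k₁)/(k₂−k₁).
= ln(0.0669/3.84)/(0.0669−3.84) = ln(0.01742)/-3.773 = -4.050/-3.773 = 1.07 h.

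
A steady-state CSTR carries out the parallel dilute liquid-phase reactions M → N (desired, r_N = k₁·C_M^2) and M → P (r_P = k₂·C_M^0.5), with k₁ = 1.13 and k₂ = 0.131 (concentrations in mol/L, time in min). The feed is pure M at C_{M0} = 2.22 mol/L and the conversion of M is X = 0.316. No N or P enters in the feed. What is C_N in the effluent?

0.661 mol/L

Exit C_M = C_{M0}(1−X) = 2.22×0.684 = 1.518 mol/L.
In a CSTR the entire volume is at exit conditions, so r_N = 1.13×1.518^2 = 2.606 and r_P = 0.131×1.518^0.5 = 0.1614.
Fraction of consumed M going to N: r_N/(r_N+r_P) = 0.9417.
C_N = 0.9417·C_{M0}·X = 0.9417×2.22×0.316 = 0.661 mol/L.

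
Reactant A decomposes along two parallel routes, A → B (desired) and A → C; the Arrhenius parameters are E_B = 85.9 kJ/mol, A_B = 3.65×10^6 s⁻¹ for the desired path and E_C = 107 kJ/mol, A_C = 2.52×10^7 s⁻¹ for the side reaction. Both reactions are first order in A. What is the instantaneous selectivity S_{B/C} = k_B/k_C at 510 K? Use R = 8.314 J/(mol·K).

k_B/k_C = (A_B/A_C)·exp[−(E_B−E_C)/(RT)] = (A_B/A_C)·exp[(E_C−E_B)/(RT)].
(E_C−E_B)/(RT) = (107−85.9)×10³/(8.314×510) = 21100/4240 = 4.976.
k_B/k_C = (3.65×10^6/2.52×10^7)·exp(4.976) = 0.1448 × 144.9 = 21.0.

21.0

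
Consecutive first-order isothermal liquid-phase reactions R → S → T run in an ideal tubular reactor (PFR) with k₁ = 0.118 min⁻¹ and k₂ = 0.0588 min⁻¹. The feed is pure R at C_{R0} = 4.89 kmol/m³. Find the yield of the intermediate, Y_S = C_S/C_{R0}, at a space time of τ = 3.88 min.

0.326

For first-order series with pure R initially, C_S(τ) = k₁C_{R0}/(k₂−k₁)·(e^(−k₁τ) − e^(−k₂τ)).
e^(−k₁τ) = e^(−0.118×3.88) = e^(−0.4578) = 0.6326; e^(−k₂τ) = e^(−0.2281) = 0.7960.
C_S = 0.118×4.89/(0.0588−0.118) × (0.6326−0.7960) = (-9.747)×(-0.1634) = 1.592 kmol/m³.
Y_S = C_S/C_{R0} = 1.592/4.89 = 0.326.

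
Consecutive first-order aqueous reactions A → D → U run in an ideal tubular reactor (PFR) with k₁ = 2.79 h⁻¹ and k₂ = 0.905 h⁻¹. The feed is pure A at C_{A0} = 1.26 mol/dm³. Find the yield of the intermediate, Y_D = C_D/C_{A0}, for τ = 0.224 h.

0.416

The intermediate concentration in a first-order A→B→C sequence is C_D = k₁C_{A0}(e^(−k₁τ) − e^(−k₂τ))/(k₂−k₁).
e^(−k₁τ) = e^(−2.79×0.224) = e^(−0.6250) = 0.5353; e^(−k₂τ) = e^(−0.2027) = 0.8165.
C_D = 2.79×1.26/(0.905−2.79) × (0.5353−0.8165) = (-1.865)×(-0.2812) = 0.5245 mol/dm³.
Y_D = C_D/C_{A0} = 0.5245/1.26 = 0.416.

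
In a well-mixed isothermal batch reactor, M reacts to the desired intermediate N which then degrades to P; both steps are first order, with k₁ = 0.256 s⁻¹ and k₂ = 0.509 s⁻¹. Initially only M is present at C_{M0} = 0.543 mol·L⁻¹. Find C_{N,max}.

For a first-order series the maximum intermediate yield is C_{N,max}/C_{M0} = (k₁/k₂)^[k₂/(k₂−k₁)].
= (0.256/0.509)^(0.509/(0.509−0.256)) = (0.5029)^(2.012) = 0.2509.
C_{N,max} = 0.2509×0.543 = 0.136 mol·L⁻¹.

0.136 mol·L⁻¹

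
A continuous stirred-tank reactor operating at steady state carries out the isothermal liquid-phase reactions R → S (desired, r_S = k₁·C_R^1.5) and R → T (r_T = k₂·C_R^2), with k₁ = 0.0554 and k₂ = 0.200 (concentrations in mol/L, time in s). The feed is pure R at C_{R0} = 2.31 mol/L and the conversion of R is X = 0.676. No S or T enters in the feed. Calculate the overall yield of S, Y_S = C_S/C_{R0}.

0.164

Exit C_R = C_{R0}(1−X) = 2.31×0.324 = 0.7484 mol/L.
A CSTR operates uniformly at the exit composition, giving r_S = 0.03587 and r_T = 0.1120 (each k·C_R^n at C_R = 0.7484).
Fraction of consumed R going to S: r_S/(r_S+r_T) = 0.2425.
C_S = 0.2425·C_{R0}·X = 0.2425×2.31×0.676 = 0.379 mol/L; Y_S = C_S/C_{R0} = 0.164.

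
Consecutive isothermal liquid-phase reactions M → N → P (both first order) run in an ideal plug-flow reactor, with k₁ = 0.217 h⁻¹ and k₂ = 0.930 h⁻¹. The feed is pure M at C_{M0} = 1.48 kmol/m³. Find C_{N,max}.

At the optimum, C_{N,max}/C_{M0} = (k₁/k₂)^[k₂/(k₂−k₁)].
= (0.217/0.930)^(0.930/(0.930−0.217)) = (0.2333)^(1.304) = 0.1498.
C_{N,max} = 0.1498×1.48 = 0.222 kmol/m³.

0.222 kmol/m³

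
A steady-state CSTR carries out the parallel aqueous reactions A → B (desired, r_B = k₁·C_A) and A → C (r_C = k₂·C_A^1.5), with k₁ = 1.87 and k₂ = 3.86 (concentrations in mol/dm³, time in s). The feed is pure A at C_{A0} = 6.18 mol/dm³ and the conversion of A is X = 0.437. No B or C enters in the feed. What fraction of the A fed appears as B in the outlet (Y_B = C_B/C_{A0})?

Exit C_A = C_{A0}(1−X) = 6.18×0.563 = 3.479 mol/dm³.
Rates in a CSTR are evaluated at the outlet concentration: r_B = 1.87×3.479 = 6.506, r_C = 3.86×3.479^1.5 = 25.05.
Fraction of consumed A going to B: r_B/(r_B+r_C) = 0.2062.
C_B = 0.2062·C_{A0}·X = 0.2062×6.18×0.437 = 0.557 mol/dm³; Y_B = C_B/C_{A0} = 0.0901.

0.0901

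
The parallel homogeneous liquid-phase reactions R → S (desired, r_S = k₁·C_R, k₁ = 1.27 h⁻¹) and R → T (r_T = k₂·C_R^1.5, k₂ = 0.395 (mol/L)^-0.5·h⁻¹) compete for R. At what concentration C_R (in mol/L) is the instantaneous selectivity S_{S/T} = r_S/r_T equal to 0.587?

30.0 mol/L

S_{S/T} = (k₁/k₂)·C_R^-0.5 ⇒ C_R = (S·k₂/k₁)^(-2).
= (0.587×0.395/1.27)^(-2) = (0.1826)^(-2) = 30.0 mol/L.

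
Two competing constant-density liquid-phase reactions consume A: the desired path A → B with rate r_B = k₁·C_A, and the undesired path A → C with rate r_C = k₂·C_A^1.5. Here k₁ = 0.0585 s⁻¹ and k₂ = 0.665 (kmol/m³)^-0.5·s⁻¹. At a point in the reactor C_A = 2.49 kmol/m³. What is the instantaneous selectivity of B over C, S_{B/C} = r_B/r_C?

S_{B/C} = r_B/r_C = (k₁·C_A)/(k₂·C_A^1.5) = (k₁/k₂)·C_A^-0.5.
= (0.0585×2.490) / (0.665×2.490^1.5) = 0.1457/2.613 = 0.0557.
The undesired path is higher order in A, so low C_A (CSTR or dilute feed) favours B.

0.0557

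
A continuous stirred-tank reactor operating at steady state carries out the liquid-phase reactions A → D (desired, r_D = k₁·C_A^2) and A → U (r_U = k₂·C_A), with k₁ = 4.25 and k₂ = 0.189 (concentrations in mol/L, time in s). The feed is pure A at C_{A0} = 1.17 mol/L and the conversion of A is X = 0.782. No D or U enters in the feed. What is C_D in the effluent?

Exit C_A = C_{A0}(1−X) = 1.17×0.218 = 0.2551 mol/L.
Rates in a CSTR are evaluated at the outlet concentration: r_D = 4.25×0.2551^2 = 0.2765, r_U = 0.189×0.2551 = 0.04821.
Fraction of consumed A going to D: r_D/(r_D+r_U) = 0.8515.
C_D = 0.8515·C_{A0}·X = 0.8515×1.17×0.782 = 0.779 mol/L.

0.779 mol/L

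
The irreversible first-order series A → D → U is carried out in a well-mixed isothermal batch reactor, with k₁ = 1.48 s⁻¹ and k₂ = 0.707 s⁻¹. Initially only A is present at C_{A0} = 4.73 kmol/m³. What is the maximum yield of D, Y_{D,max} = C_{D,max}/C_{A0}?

At the optimum, C_{D,max}/C_{A0} = (k₁/k₂)^[k₂/(k₂−k₁)].
= (1.48/0.707)^(0.707/(0.707−1.48)) = (2.093)^(-0.9146) = 0.5088.

0.509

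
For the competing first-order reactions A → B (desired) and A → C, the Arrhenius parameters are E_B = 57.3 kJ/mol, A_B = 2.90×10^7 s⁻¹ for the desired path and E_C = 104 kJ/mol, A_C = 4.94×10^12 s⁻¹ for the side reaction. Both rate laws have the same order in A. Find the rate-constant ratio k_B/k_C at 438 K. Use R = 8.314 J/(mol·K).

Since both paths have the same order in A, the concentration cancels and S_{B/C} = k_B/k_C = (A_B/A_C)·exp[(E_C−E_B)/(RT)].
(E_C−E_B)/(RT) = (104−57.3)×10³/(8.314×438) = 46700/3642 = 12.82.
k_B/k_C = (2.90×10^7/4.94×10^12)·exp(12.82) = 5.870×10^-6 × 3.711×10^5 = 2.18.
Since E_B < E_C, lowering the temperature improves selectivity toward B.

2.18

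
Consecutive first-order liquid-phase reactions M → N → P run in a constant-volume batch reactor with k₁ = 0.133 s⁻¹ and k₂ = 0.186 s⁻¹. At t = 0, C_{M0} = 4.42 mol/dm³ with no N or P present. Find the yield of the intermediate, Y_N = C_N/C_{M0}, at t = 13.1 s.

The intermediate concentration in a first-order A→B→C sequence is C_N = k₁C_{M0}(e^(−k₁t) − e^(−k₂t))/(k₂−k₁).
e^(−k₁t) = e^(−0.133×13.1) = e^(−1.742) = 0.1751; e^(−k₂t) = e^(−2.437) = 0.08746.
C_N = 0.133×4.42/(0.186−0.133) × (0.1751−0.08746) = 11.09×0.08766 = 0.9723 mol/dm³.
Y_N = C_N/C_{M0} = 0.9723/4.42 = 0.220.

0.220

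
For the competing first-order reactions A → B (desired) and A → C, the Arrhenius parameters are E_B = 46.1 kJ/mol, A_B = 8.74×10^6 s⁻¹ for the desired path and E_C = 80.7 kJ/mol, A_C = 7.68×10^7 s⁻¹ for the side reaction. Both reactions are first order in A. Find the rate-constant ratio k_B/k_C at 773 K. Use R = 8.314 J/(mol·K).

Since both paths have the same order in A, the concentration cancels and S_{B/C} = k_B/k_C = (A_B/A_C)·exp[(E_C−E_B)/(RT)].
(E_C−E_B)/(RT) = (80.7−46.1)×10³/(8.314×773) = 34600/6427 = 5.384.
k_B/k_C = (8.74×10^6/7.68×10^7)·exp(5.384) = 0.1138 × 217.8 = 24.8.

24.8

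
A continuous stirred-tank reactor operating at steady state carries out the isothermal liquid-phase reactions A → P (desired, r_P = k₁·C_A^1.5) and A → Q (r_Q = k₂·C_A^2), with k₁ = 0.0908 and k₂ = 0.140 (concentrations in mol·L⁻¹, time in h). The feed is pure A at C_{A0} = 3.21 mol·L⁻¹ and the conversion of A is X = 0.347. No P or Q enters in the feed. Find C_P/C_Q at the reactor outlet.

0.448

Exit C_A = C_{A0}(1−X) = 3.21×0.653 = 2.096 mol·L⁻¹.
A CSTR operates uniformly at the exit composition, giving r_P = 0.2756 and r_Q = 0.6151 (each k·C_A^n at C_A = 2.096).
Overall selectivity = C_P/C_Q = r_Pτ/(r_Qτ) = r_P/r_Q = 0.448.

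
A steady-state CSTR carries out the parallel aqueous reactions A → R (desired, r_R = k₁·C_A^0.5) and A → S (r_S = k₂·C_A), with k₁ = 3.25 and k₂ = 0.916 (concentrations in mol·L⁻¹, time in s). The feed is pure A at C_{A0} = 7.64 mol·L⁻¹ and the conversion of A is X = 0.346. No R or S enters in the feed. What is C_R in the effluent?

1.62 mol·L⁻¹

Exit C_A = C_{A0}(1−X) = 7.64×0.654 = 4.997 mol·L⁻¹.
A CSTR operates uniformly at the exit composition, giving r_R = 7.265 and r_S = 4.577 (each k·C_A^n at C_A = 4.997).
Fraction of consumed A going to R: r_R/(r_R+r_S) = 0.6135.
C_R = 0.6135·C_{A0}·X = 0.6135×7.64×0.346 = 1.62 mol·L⁻¹.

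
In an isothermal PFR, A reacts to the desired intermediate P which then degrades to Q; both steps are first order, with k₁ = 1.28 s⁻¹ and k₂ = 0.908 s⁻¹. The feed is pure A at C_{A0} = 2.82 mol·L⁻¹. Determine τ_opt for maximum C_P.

Setting dC_P/dτ = 0 gives τ_opt = ln(k₂/k₁)/(k₂−k₁).
= ln(0.908/1.28)/(0.908−1.28) = ln(0.7094)/-0.3720 = -0.3434/-0.3720 = 0.923 s.

0.923 s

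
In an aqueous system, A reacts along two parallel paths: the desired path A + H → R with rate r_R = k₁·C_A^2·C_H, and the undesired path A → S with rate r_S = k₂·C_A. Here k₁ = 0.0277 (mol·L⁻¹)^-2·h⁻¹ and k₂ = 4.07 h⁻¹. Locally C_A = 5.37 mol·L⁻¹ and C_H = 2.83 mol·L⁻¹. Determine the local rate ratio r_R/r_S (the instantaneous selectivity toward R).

0.103

S_{R/S} = r_R/r_S = (k₁·C_A^2·C_H)/(k₂·C_A) = (k₁/k₂)·C_A·C_H.
= (0.0277×5.370^2×2.830) / (4.07×5.370) = 2.261/21.86 = 0.103.
Since the desired path is higher order in A, keeping C_A high (PFR or concentrated feed) favours R.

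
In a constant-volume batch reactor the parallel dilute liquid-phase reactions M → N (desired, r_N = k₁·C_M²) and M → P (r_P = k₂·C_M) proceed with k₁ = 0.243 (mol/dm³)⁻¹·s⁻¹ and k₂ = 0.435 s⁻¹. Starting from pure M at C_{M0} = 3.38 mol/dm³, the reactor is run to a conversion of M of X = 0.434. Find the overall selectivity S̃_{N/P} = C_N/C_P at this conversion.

C_M = C_{M0}(1−X) = 1.913 mol/dm³.
Along a PFR/batch, dC_P/dC_M = −r_P/(r_N+r_P) = −k₂/(k₂+k₁·C_M).
Integrating from C_{M0} to C_M: C_P = (0.435/0.243)·ln[(0.435+0.243·3.38)/(0.435+0.243·1.91)] = 1.790·ln(1.256/0.8999) = 0.5974 mol/dm³.
Then C_N = (C_{M0}−C_M) − C_P = 1.467 − 0.5974 = 0.8696 mol/dm³.
S̃_{N/P} = C_N/C_P = 0.8696/0.5974 = 1.46.

1.46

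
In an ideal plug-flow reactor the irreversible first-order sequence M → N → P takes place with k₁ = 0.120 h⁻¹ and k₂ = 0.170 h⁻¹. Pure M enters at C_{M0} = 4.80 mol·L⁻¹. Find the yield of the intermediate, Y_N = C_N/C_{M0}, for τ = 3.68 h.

Solving the coupled first-order balances gives C_N(τ) = [k₁/(k₂−k₁)]·C_{M0}·(e^(−k₁τ) − e^(−k₂τ)).
e^(−k₁τ) = e^(−0.120×3.68) = e^(−0.4416) = 0.6430; e^(−k₂τ) = e^(−0.6256) = 0.5349.
C_N = 0.120×4.80/(0.170−0.120) × (0.6430−0.5349) = 11.52×0.1081 = 1.245 mol·L⁻¹.
Y_N = C_N/C_{M0} = 1.245/4.80 = 0.259.

0.259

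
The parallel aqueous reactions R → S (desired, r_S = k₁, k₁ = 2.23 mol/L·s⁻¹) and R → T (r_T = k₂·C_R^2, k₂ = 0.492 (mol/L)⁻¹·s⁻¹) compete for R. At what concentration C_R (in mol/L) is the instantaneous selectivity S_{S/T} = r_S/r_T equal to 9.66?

0.685 mol/L

S_{S/T} = (k₁/k₂)·C_R^-2 ⇒ C_R = (S·k₂/k₁)^(-0.5).
= (9.66×0.492/2.23)^(-0.5) = (2.131)^(-0.5) = 0.685 mol/L.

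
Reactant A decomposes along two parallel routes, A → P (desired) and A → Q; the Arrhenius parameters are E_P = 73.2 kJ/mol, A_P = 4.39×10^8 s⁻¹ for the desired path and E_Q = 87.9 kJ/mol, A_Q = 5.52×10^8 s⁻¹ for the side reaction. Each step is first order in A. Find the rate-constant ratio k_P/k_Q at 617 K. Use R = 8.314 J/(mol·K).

Since both paths have the same order in A, the concentration cancels and S_{P/Q} = k_P/k_Q = (A_P/A_Q)·exp[(E_Q−E_P)/(RT)].
(E_Q−E_P)/(RT) = (87.9−73.2)×10³/(8.314×617) = 14700/5130 = 2.866.
k_P/k_Q = (4.39×10^8/5.52×10^8)·exp(2.866) = 0.7953 × 17.56 = 14.0.
Since E_P < E_Q, lowering the temperature improves selectivity toward P.

14.0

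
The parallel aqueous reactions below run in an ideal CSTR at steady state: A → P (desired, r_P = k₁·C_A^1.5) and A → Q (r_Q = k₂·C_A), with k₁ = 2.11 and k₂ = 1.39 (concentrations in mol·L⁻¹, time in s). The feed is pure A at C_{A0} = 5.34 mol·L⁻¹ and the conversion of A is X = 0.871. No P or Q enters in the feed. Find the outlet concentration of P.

2.59 mol·L⁻¹

Exit C_A = C_{A0}(1−X) = 5.34×0.129 = 0.6889 mol·L⁻¹.
A CSTR operates uniformly at the exit composition, giving r_P = 1.206 and r_Q = 0.9575 (each k·C_A^n at C_A = 0.6889).
Fraction of consumed A going to P: r_P/(r_P+r_Q) = 0.5575.
C_P = 0.5575·C_{A0}·X = 0.5575×5.34×0.871 = 2.59 mol·L⁻¹.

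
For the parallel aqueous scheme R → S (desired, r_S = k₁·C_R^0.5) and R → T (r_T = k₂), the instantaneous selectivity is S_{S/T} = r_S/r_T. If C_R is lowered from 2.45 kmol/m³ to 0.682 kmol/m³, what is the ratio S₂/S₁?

0.528

S_{S/T} = (k₁/k₂)·C_R^0.5, so S₂/S₁ = (C_{R,2}/C_{R,1})^0.5.
= (0.682/2.45)^0.5 = (0.2784)^0.5 = 0.528.
Selectivity toward S falls as C_R falls — high-concentration operation is favoured.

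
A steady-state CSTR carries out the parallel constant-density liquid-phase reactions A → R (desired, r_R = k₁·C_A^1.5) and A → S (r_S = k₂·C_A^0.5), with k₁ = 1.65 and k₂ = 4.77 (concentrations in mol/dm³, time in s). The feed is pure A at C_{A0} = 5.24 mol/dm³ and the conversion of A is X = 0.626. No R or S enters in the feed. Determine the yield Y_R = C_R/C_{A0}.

Exit C_A = C_{A0}(1−X) = 5.24×0.374 = 1.960 mol/dm³.
In a CSTR the entire volume is at exit conditions, so r_R = 1.65×1.960^1.5 = 4.527 and r_S = 4.77×1.960^0.5 = 6.678.
Fraction of consumed A going to R: r_R/(r_R+r_S) = 0.4040.
C_R = 0.4040·C_{A0}·X = 0.4040×5.24×0.626 = 1.33 mol/dm³; Y_R = C_R/C_{A0} = 0.253.

0.253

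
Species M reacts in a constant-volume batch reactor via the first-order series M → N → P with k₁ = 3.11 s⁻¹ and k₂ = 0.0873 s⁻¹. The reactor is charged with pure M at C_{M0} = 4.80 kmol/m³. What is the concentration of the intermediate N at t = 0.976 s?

4.30 kmol/m³

For first-order series with pure M initially, C_N(t) = k₁C_{M0}/(k₂−k₁)·(e^(−k₁t) − e^(−k₂t)).
e^(−k₁t) = e^(−3.11×0.976) = e^(−3.035) = 0.04806; e^(−k₂t) = e^(−0.08520) = 0.9183.
C_N = 3.11×4.80/(0.0873−3.11) × (0.04806−0.9183) = (-4.939)×(-0.8703) = 4.298 kmol/m³.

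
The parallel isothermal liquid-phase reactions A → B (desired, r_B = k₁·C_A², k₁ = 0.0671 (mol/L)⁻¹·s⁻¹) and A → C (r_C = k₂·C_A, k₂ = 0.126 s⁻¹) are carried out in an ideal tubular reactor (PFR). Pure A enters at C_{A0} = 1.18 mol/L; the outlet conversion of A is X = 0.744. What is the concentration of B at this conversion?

C_A = C_{A0}(1−X) = 0.3021 mol/L.
Along a PFR/batch, dC_C/dC_A = −r_C/(r_B+r_C) = −k₂/(k₂+k₁·C_A).
Integrating from C_{A0} to C_A: C_C = (0.126/0.0671)·ln[(0.126+0.0671·1.18)/(0.126+0.0671·0.302)] = 1.878·ln(0.2052/0.1463) = 0.6355 mol/L.
Then C_B = (C_{A0}−C_A) − C_C = 0.8779 − 0.6355 = 0.2424 mol/L.

0.242 mol/L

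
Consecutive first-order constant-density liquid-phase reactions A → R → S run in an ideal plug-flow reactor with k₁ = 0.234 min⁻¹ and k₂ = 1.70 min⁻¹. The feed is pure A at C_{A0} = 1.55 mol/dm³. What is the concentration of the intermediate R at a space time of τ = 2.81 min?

0.126 mol/dm³

The intermediate concentration in a first-order A→B→C sequence is C_R = k₁C_{A0}(e^(−k₁τ) − e^(−k₂τ))/(k₂−k₁).
e^(−k₁τ) = e^(−0.234×2.81) = e^(−0.6575) = 0.5181; e^(−k₂τ) = e^(−4.777) = 0.008421.
C_R = 0.234×1.55/(1.70−0.234) × (0.5181−0.008421) = 0.2474×0.5097 = 0.1261 mol/dm³.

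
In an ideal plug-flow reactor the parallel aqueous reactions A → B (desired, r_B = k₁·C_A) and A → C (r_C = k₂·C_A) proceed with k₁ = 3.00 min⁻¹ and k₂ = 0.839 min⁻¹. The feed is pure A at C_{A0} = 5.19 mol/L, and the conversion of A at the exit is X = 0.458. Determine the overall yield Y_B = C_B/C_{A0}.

0.358

C_A = C_{A0}(1−X) = 2.813 mol/L.
Both paths are first order in A, so the instantaneous fraction to B is constant: dC_B/d(−C_A) = k₁/(k₁+k₂) = 0.7815.
C_B = 0.7815·(C_{A0}−C_A) = 0.7815×2.377 = 1.86 mol/L.
Y_B = C_B/C_{A0} = 1.858/5.19 = 0.358.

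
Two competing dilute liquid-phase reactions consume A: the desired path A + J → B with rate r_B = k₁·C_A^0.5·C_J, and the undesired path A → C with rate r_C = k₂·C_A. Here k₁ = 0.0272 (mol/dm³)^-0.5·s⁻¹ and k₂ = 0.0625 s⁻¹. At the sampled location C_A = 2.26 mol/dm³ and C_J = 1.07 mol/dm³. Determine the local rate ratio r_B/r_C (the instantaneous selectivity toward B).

S_{B/C} = r_B/r_C = (k₁·C_A^0.5·C_J)/(k₂·C_A) = (k₁/k₂)·C_A^-0.5·C_J.
= (0.0272×2.260^0.5×1.070) / (0.0625×2.260) = 0.04375/0.1412 = 0.310.

0.310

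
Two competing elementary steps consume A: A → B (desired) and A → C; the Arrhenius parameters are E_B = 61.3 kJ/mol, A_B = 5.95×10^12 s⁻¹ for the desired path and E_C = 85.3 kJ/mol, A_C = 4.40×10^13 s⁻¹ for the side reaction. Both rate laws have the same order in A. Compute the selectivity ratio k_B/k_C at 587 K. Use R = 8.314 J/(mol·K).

With equal orders, S_{B/C} = k_B/k_C = (A_B/A_C)·exp[(E_C−E_B)/(RT)].
(E_C−E_B)/(RT) = (85.3−61.3)×10³/(8.314×587) = 24000/4880 = 4.918.
k_B/k_C = (5.95×10^12/4.40×10^13)·exp(4.918) = 0.1352 × 136.7 = 18.5.

18.5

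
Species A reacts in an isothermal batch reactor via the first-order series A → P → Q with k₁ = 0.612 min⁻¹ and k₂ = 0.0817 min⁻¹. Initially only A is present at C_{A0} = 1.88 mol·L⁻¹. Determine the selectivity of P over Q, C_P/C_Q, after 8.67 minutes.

Solving the coupled first-order balances gives C_P(t) = [k₁/(k₂−k₁)]·C_{A0}·(e^(−k₁t) − e^(−k₂t)).
e^(−k₁t) = e^(−0.612×8.67) = e^(−5.306) = 0.004962; e^(−k₂t) = e^(−0.7083) = 0.4925.
C_P = 0.612×1.88/(0.0817−0.612) × (0.004962−0.4925) = (-2.170)×(-0.4875) = 1.058 mol·L⁻¹.
C_A = C_{A0}e^(−k₁t) = 0.009328 mol·L⁻¹, so C_Q = C_{A0}−C_A−C_P = 0.8130 mol·L⁻¹; C_P/C_Q = 1.30.

1.30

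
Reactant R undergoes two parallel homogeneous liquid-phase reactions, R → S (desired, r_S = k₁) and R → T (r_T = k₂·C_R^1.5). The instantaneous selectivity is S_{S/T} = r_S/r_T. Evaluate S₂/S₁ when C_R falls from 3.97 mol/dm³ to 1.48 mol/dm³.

S_{S/T} = (k₁/k₂)·C_R^-1.5, so S₂/S₁ = (C_{R,2}/C_{R,1})^-1.5.
= (1.48/3.97)^(-1.5) = (0.3728)^(-1.5) = 4.39.

4.39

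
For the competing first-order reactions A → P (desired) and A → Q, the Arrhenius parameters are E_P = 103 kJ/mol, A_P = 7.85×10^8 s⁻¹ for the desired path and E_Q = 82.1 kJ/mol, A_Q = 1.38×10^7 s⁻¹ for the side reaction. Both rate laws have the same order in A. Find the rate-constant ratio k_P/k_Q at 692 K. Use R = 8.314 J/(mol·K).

1.50

With equal orders, S_{P/Q} = k_P/k_Q = (A_P/A_Q)·exp[(E_Q−E_P)/(RT)].
(E_Q−E_P)/(RT) = (82.1−103)×10³/(8.314×692) = -20900/5753 = -3.633.
k_P/k_Q = (7.85×10^8/1.38×10^7)·exp(-3.633) = 56.88 × 0.02644 = 1.50.
Since E_P > E_Q, raising the temperature improves selectivity toward P.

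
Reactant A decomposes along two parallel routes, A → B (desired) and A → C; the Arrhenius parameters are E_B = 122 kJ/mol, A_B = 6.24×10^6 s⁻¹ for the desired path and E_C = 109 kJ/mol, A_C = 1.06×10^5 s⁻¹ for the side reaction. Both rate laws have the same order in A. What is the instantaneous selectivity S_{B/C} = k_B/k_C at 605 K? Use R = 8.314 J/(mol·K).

k_B/k_C = (A_B/A_C)·exp[−(E_B−E_C)/(RT)] = (A_B/A_C)·exp[(E_C−E_B)/(RT)].
(E_C−E_B)/(RT) = (109−122)×10³/(8.314×605) = -13000/5030 = -2.585.
k_B/k_C = (6.24×10^6/1.06×10^5)·exp(-2.585) = 58.87 × 0.07543 = 4.44.
Since E_B > E_C, raising the temperature improves selectivity toward B.

4.44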